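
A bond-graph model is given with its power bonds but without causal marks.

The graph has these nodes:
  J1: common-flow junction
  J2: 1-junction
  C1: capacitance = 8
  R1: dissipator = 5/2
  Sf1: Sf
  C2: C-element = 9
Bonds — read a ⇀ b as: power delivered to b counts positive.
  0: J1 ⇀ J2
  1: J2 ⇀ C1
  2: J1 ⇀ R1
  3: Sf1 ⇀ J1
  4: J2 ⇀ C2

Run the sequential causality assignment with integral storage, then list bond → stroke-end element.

#0 |J1
#1 |J2
#2 |J1
#3 |Sf1
#4 |J2

bond 3 stroke→Sf1  (Sf1 (Sf) sets flow on bond)
bond 0 stroke→J1  (common-f at J1 fixed by 3)
bond 2 stroke→J1  (common-f at J1 fixed by 3)
bond 1 stroke→J2  (J2 flow already set via bond 0)
bond 4 stroke→J2  (1-jn J2 has f-setter on 0)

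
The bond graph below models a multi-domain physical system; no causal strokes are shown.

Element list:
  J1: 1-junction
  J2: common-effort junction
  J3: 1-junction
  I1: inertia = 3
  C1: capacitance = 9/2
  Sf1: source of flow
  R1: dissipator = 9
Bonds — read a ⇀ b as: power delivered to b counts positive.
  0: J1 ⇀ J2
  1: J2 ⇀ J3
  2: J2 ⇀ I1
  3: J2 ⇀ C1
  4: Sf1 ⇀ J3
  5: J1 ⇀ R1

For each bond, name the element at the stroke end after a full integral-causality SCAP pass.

bond 4 stroke at Sf1  (source Sf1 imposes f)
bond 1 stroke at J3  (J3 flow already set via bond 4)
bond 2 stroke at I1  (I1: I, integral causality)
bond 3 stroke at J2  (prefer integral on C1)
bond 0 stroke at J1  (J2: bond 3 brought effort, rest push out)
bond 5 stroke at R1  (closing 1-jn rule on J1)

#0 stroke→J1
#1 stroke→J3
#2 stroke→I1
#3 stroke→J2
#4 stroke→Sf1
#5 stroke→R1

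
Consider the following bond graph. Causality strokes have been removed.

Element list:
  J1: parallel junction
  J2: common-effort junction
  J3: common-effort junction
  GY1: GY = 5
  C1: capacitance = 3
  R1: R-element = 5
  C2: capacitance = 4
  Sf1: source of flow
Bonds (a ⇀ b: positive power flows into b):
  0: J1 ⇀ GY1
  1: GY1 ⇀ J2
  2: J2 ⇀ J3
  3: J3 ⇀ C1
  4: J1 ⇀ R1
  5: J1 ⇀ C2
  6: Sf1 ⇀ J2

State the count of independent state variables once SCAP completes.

bond 6 →Sf1  (Sf1 fixes flow; stroke at Sf1)
bond 3 →J3  (prefer integral on C1)
bond 2 →J2  (J3 effort already set via bond 3)
bond 1 →GY1  (J2: bond 2 brought effort, rest push out)
bond 0 →GY1  (GY1: gyrator matches bond 1)
bond 5 →J1  (C2 outputs effort q/C2)
bond 4 →R1  (0-jn J1 has e-setter on 5)

2  (C1, C2 all integral)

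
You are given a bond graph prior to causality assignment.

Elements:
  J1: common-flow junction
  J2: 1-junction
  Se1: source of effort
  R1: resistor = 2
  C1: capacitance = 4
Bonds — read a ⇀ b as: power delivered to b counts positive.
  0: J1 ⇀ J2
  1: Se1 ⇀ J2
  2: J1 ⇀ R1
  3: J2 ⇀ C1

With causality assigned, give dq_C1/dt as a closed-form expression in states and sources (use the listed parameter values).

dq_C1/dt = E_Se1/2 - q_C1/8

bond 1 |J2  (Se1: effort source, stroke at far end)
bond 3 |J2  (C1 integral (e out))
bond 0 |J1  (J2 needs exactly one f-in)
bond 2 |R1  (only one flow-in slot at J1)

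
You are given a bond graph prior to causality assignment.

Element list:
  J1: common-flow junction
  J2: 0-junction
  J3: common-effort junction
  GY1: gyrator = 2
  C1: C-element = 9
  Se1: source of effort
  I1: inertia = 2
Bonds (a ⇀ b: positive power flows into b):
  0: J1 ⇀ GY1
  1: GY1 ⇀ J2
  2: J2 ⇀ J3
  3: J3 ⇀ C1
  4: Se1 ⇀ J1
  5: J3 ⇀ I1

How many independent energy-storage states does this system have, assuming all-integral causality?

b4 stroke→J1  (Se1 fixes effort; stroke away)
b0 stroke→GY1  (J1: last free bond brings flow in)
b1 stroke→GY1  (GY1: gyrator matches bond 0)
b2 stroke→J2  (only one effort-in slot at J2)
b3 stroke→J3  (C1 integral (e out))
b5 stroke→I1  (J3: bond 3 brought effort, rest push out)

2  (C1, I1 all integral)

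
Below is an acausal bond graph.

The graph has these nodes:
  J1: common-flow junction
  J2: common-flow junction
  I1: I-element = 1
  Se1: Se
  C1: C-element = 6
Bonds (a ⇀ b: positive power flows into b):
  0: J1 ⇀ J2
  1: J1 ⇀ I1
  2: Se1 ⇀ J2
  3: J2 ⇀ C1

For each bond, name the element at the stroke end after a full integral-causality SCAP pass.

bond 0 stroke→J1
bond 1 stroke→I1
bond 2 stroke→J2
bond 3 stroke→J2

bond 2 →J2  (Se1 (Se) sets effort on bond)
bond 1 →I1  (I1 integral (f out))
bond 0 →J1  (common-f at J1 fixed by 1)
bond 3 →J2  (1-jn J2 has f-setter on 0)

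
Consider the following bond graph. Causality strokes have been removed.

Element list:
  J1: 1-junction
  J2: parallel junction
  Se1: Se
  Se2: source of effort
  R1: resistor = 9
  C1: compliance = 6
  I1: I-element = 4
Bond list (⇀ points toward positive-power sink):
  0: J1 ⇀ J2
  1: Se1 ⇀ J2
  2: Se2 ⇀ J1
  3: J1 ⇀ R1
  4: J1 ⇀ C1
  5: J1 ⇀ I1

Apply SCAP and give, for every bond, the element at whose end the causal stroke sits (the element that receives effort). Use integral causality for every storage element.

#0 |J1
#1 |J2
#2 |J1
#3 |J1
#4 |J1
#5 |I1

#1 stroke→J2  (source Se1 imposes e)
#2 stroke→J1  (Se2 fixes effort; stroke away)
#0 stroke→J1  (J2: bond 1 brought effort, rest push out)
#4 stroke→J1  (C1: C, integral causality)
#5 stroke→I1  (I1 outputs flow p/I1)
#3 stroke→J1  (J1: bond 5 brought flow, rest push out)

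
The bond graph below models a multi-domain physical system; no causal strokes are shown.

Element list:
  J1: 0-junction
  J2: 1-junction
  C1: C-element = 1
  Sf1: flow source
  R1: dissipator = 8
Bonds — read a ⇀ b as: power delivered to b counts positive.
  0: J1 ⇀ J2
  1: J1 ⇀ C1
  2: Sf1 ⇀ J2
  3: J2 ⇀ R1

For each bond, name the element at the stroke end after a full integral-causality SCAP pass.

#2 |Sf1  (source Sf1 imposes f)
#0 |J2  (J2: bond 2 brought flow, rest push out)
#3 |J2  (J2 flow already set via bond 2)
#1 |J1  (J1 needs exactly one e-in)

β0 →J2
β1 →J1
β2 →Sf1
β3 →J2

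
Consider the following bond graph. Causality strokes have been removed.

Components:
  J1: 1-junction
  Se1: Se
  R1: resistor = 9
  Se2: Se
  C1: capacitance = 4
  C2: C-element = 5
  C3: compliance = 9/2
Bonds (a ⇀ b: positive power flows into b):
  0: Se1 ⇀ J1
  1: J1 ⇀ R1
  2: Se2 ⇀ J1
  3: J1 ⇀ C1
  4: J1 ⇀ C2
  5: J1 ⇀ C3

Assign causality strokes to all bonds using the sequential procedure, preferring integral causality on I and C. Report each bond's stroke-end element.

b0 |J1  (Se1 fixes effort; stroke away)
b2 |J1  (Se2 (Se) sets effort on bond)
b3 |J1  (C1 integral (e out))
b4 |J1  (C2 integral (e out))
b5 |J1  (C3 outputs effort q/C3)
b1 |R1  (J1: last free bond brings flow in)

b0 →J1
b1 →R1
b2 →J1
b3 →J1
b4 →J1
b5 →J1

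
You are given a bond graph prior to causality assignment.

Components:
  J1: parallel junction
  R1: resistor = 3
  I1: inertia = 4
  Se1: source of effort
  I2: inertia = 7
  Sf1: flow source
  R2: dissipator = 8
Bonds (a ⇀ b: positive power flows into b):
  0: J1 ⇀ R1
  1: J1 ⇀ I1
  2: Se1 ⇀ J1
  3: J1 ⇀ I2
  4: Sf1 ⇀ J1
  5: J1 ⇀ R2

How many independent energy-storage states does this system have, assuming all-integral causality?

2  (I1, I2 all integral)

β2 |J1  (Se1 (Se) sets effort on bond)
β4 |Sf1  (source Sf1 imposes f)
β0 |R1  (0-jn J1 has e-setter on 2)
β1 |I1  (common-e at J1 fixed by 2)
β3 |I2  (J1: bond 2 brought effort, rest push out)
β5 |R2  (J1 effort already set via bond 2)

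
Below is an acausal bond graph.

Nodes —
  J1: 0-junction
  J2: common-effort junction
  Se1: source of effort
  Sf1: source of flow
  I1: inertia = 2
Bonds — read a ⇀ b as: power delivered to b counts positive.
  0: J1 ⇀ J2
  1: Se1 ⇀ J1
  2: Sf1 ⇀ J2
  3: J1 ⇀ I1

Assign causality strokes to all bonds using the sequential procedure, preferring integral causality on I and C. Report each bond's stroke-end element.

bond 0 |J2
bond 1 |J1
bond 2 |Sf1
bond 3 |I1

b1 →J1  (Se1 fixes effort; stroke away)
b2 →Sf1  (Sf1 fixes flow; stroke at Sf1)
b0 →J2  (0-jn J1 has e-setter on 1)
b3 →I1  (0-jn J1 has e-setter on 1)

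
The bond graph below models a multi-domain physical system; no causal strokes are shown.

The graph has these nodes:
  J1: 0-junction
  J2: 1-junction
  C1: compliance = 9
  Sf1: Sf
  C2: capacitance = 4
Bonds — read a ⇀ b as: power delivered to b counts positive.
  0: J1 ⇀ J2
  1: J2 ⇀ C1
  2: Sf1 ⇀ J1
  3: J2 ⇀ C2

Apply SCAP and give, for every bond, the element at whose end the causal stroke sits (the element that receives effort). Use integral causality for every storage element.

β2 |Sf1  (Sf1 fixes flow; stroke at Sf1)
β0 |J1  (only one effort-in slot at J1)
β1 |J2  (common-f at J2 fixed by 0)
β3 |J2  (J2: bond 0 brought flow, rest push out)

b0 stroke at J1
b1 stroke at J2
b2 stroke at Sf1
b3 stroke at J2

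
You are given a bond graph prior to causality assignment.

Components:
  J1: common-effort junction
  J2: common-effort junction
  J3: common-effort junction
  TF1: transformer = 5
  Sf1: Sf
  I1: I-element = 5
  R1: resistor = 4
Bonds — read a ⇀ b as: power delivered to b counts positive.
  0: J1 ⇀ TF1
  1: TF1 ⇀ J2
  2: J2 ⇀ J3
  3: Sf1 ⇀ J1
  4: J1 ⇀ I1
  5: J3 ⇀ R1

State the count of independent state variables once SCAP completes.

1  (I1 all integral)

β3 stroke at Sf1  (Sf1 fixes flow; stroke at Sf1)
β4 stroke at I1  (I1: I, integral causality)
β0 stroke at J1  (only one effort-in slot at J1)
β1 stroke at TF1  (TF1: transformer flips bond 0)
β2 stroke at J2  (J2: last free bond brings effort in)
β5 stroke at J3  (only one effort-in slot at J3)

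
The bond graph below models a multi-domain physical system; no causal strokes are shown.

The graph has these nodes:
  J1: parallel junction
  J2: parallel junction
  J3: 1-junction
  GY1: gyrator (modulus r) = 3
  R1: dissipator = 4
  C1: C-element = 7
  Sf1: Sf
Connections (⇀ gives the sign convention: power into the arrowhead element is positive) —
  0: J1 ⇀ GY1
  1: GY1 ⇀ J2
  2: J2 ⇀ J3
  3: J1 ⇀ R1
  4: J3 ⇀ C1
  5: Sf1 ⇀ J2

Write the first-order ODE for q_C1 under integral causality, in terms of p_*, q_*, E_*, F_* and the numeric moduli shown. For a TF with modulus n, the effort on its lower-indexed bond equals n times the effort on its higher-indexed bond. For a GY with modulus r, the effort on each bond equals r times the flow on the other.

b5 →Sf1  (source Sf1 imposes f)
b4 →J3  (C1: C, integral causality)
b2 →J2  (J3 needs exactly one f-in)
b1 →GY1  (0-jn J2 has e-setter on 2)
b0 →GY1  (GY1: gyrator matches bond 1)
b3 →J1  (J1: last free bond brings effort in)

dq_C1/dt = F_Sf1 - 4*q_C1/63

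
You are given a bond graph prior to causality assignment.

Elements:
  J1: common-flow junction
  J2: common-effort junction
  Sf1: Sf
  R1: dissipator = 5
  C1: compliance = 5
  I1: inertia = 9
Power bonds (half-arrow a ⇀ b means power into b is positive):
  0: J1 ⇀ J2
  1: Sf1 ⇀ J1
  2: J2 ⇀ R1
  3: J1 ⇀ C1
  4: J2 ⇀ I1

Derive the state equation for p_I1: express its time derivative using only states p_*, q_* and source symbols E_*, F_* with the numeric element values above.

#1 →Sf1  (Sf1: flow source, stroke at near end)
#0 →J1  (J1: bond 1 brought flow, rest push out)
#3 →J1  (J1 flow already set via bond 1)
#4 →I1  (I1 integral (f out))
#2 →J2  (J2: last free bond brings effort in)

dp_I1/dt = 5*F_Sf1 - 5*p_I1/9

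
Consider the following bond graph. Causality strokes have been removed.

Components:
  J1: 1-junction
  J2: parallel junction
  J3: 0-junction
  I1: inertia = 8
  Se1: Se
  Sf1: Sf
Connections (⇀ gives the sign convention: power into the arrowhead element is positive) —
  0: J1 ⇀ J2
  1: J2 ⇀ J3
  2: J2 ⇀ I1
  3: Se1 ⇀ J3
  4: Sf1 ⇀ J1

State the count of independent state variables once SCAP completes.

1  (I1 all integral)

#3 →J3  (source Se1 imposes e)
#4 →Sf1  (Sf1 (Sf) sets flow on bond)
#0 →J1  (J1 flow already set via bond 4)
#1 →J2  (J3: bond 3 brought effort, rest push out)
#2 →I1  (common-e at J2 fixed by 1)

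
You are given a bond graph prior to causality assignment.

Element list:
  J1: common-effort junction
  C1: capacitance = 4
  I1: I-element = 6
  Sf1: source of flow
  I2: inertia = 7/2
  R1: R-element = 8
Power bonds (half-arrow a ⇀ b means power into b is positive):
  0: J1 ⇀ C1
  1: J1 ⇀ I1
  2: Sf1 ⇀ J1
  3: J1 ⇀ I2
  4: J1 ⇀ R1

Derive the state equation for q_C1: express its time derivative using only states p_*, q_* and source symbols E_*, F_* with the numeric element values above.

dq_C1/dt = F_Sf1 - p_I1/6 - 2*p_I2/7 - q_C1/32

#2 →Sf1  (source Sf1 imposes f)
#0 →J1  (prefer integral on C1)
#1 →I1  (J1: bond 0 brought effort, rest push out)
#3 →I2  (J1: bond 0 brought effort, rest push out)
#4 →R1  (J1 effort already set via bond 0)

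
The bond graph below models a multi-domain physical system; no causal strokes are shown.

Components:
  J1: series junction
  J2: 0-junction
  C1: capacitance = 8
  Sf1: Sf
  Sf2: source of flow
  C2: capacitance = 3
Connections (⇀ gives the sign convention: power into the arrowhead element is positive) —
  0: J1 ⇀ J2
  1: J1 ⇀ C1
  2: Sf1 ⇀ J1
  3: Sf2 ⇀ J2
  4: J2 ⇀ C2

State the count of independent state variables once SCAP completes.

2  (C1, C2 all integral)

β2 →Sf1  (source Sf1 imposes f)
β3 →Sf2  (Sf2 fixes flow; stroke at Sf2)
β0 →J1  (J1 flow already set via bond 2)
β1 →J1  (1-jn J1 has f-setter on 2)
β4 →J2  (J2: last free bond brings effort in)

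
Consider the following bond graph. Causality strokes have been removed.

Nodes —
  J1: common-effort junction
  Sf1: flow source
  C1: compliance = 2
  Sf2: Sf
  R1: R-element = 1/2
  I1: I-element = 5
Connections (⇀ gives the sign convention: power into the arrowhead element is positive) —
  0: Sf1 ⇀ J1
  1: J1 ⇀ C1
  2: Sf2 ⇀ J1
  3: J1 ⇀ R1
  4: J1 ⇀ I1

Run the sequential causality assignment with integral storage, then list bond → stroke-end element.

#0 stroke at Sf1  (Sf1 (Sf) sets flow on bond)
#2 stroke at Sf2  (Sf2 (Sf) sets flow on bond)
#1 stroke at J1  (C1: C, integral causality)
#3 stroke at R1  (0-jn J1 has e-setter on 1)
#4 stroke at I1  (J1: bond 1 brought effort, rest push out)

#0 →Sf1
#1 →J1
#2 →Sf2
#3 →R1
#4 →I1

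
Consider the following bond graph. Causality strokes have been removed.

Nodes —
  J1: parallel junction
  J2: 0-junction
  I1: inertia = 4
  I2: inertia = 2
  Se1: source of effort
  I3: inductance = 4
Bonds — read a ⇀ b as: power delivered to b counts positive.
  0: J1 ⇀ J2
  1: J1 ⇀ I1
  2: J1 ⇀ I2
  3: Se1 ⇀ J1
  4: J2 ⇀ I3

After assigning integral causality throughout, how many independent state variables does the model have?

3  (I1, I2, I3 all integral)

#3 stroke→J1  (Se1: effort source, stroke at far end)
#0 stroke→J2  (common-e at J1 fixed by 3)
#1 stroke→I1  (J1: bond 3 brought effort, rest push out)
#2 stroke→I2  (J1 effort already set via bond 3)
#4 stroke→I3  (0-jn J2 has e-setter on 0)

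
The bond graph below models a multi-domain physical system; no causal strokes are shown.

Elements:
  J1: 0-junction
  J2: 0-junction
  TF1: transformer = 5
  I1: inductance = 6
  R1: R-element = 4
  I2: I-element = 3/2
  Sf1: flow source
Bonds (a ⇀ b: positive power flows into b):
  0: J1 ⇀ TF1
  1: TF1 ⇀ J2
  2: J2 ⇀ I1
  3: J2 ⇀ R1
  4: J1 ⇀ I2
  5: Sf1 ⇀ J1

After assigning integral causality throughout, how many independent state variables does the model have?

β5 |Sf1  (Sf1: flow source, stroke at near end)
β2 |I1  (I1 outputs flow p/I1)
β4 |I2  (I2 integral (f out))
β0 |J1  (closing 0-jn rule on J1)
β1 |TF1  (TF1 one-in-one-out from 0)
β3 |J2  (only one effort-in slot at J2)

2  (I1, I2 all integral)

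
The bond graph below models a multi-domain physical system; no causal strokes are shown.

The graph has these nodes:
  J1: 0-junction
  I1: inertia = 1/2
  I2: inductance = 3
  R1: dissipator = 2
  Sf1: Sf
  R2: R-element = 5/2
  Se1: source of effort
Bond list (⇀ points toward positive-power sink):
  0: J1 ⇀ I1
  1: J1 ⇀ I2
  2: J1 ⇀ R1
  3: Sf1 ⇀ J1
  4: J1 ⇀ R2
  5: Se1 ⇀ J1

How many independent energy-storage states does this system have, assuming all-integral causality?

β3 stroke→Sf1  (Sf1 (Sf) sets flow on bond)
β5 stroke→J1  (Se1 fixes effort; stroke away)
β0 stroke→I1  (J1 effort already set via bond 5)
β1 stroke→I2  (0-jn J1 has e-setter on 5)
β2 stroke→R1  (J1: bond 5 brought effort, rest push out)
β4 stroke→R2  (0-jn J1 has e-setter on 5)

2  (I1, I2 all integral)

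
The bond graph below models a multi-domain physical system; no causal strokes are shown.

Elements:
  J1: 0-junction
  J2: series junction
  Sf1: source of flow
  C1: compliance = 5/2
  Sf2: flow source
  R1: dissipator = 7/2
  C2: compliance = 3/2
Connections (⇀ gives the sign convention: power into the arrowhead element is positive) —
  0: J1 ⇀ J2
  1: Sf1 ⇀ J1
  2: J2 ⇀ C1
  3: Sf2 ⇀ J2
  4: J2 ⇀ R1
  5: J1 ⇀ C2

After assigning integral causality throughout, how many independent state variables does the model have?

2  (C1, C2 all integral)

#1 →Sf1  (source Sf1 imposes f)
#3 →Sf2  (Sf2: flow source, stroke at near end)
#0 →J2  (common-f at J2 fixed by 3)
#2 →J2  (J2 flow already set via bond 3)
#4 →J2  (common-f at J2 fixed by 3)
#5 →J1  (closing 0-jn rule on J1)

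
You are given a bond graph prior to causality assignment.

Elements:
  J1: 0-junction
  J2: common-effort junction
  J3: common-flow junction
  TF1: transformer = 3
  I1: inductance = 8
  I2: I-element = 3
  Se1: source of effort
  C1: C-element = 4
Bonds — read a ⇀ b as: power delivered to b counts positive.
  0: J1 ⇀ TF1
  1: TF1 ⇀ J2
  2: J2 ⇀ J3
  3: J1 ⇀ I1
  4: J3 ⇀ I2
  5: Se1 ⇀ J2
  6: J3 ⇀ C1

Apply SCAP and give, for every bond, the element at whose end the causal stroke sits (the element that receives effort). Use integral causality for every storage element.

β0 stroke→J1
β1 stroke→TF1
β2 stroke→J3
β3 stroke→I1
β4 stroke→I2
β5 stroke→J2
β6 stroke→J3

b5 stroke→J2  (source Se1 imposes e)
b1 stroke→TF1  (J2 effort already set via bond 5)
b2 stroke→J3  (J2: bond 5 brought effort, rest push out)
b0 stroke→J1  (TF TF1: opposite of bond 1)
b3 stroke→I1  (J1 effort already set via bond 0)
b4 stroke→I2  (I2: I, integral causality)
b6 stroke→J3  (J3: bond 4 brought flow, rest push out)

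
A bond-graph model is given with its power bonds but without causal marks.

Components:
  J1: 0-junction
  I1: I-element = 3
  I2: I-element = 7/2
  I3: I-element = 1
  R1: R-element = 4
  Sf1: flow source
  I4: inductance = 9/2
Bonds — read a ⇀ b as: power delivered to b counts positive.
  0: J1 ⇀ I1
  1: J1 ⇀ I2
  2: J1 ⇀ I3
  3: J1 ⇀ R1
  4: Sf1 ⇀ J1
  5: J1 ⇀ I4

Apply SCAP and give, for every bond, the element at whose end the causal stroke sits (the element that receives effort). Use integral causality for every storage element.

bond 4 stroke at Sf1  (Sf1 (Sf) sets flow on bond)
bond 0 stroke at I1  (I1 outputs flow p/I1)
bond 1 stroke at I2  (prefer integral on I2)
bond 2 stroke at I3  (I3 outputs flow p/I3)
bond 5 stroke at I4  (I4 outputs flow p/I4)
bond 3 stroke at J1  (only one effort-in slot at J1)

β0 stroke at I1
β1 stroke at I2
β2 stroke at I3
β3 stroke at J1
β4 stroke at Sf1
β5 stroke at I4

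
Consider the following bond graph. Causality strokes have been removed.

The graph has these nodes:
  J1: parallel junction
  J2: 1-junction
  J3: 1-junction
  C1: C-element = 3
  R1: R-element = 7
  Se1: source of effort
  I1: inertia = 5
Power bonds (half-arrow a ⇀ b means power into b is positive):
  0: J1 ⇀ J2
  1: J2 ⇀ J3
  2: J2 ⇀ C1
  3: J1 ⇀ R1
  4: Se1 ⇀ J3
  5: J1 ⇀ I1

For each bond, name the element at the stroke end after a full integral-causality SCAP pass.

#0 stroke at J1
#1 stroke at J2
#2 stroke at J2
#3 stroke at R1
#4 stroke at J3
#5 stroke at I1

b4 |J3  (Se1: effort source, stroke at far end)
b1 |J2  (only one flow-in slot at J3)
b2 |J2  (prefer integral on C1)
b0 |J1  (J2: last free bond brings flow in)
b3 |R1  (common-e at J1 fixed by 0)
b5 |I1  (0-jn J1 has e-setter on 0)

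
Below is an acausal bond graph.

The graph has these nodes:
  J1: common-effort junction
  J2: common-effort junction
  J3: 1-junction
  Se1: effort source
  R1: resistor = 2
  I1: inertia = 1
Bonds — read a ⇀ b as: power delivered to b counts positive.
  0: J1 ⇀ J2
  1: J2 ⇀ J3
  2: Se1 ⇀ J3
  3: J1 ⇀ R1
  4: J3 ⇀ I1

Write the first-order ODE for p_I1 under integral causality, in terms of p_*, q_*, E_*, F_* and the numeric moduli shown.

dp_I1/dt = E_Se1 - 2*p_I1

#2 →J3  (source Se1 imposes e)
#4 →I1  (I1 outputs flow p/I1)
#1 →J3  (1-jn J3 has f-setter on 4)
#0 →J2  (only one effort-in slot at J2)
#3 →J1  (J1 needs exactly one e-in)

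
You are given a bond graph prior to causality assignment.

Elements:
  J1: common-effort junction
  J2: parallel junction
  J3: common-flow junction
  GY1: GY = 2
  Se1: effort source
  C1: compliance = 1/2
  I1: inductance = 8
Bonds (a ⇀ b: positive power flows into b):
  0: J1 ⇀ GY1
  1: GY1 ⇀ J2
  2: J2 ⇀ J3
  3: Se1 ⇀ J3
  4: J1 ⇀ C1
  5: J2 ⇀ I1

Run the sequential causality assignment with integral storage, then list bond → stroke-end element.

#0 stroke at GY1
#1 stroke at GY1
#2 stroke at J2
#3 stroke at J3
#4 stroke at J1
#5 stroke at I1

#3 stroke→J3  (Se1 (Se) sets effort on bond)
#2 stroke→J2  (J3: last free bond brings flow in)
#1 stroke→GY1  (common-e at J2 fixed by 2)
#5 stroke→I1  (0-jn J2 has e-setter on 2)
#0 stroke→GY1  (GY1: gyrator matches bond 1)
#4 stroke→J1  (only one effort-in slot at J1)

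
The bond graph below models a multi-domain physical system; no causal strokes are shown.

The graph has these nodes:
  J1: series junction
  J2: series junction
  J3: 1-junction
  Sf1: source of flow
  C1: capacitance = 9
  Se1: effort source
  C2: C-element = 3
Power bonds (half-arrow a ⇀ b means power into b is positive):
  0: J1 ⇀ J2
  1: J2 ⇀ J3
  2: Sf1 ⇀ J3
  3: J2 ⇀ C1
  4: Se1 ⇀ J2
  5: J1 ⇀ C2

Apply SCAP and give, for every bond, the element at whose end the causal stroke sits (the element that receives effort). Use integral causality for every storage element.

b2 →Sf1  (Sf1 (Sf) sets flow on bond)
b4 →J2  (Se1 fixes effort; stroke away)
b1 →J3  (J3 flow already set via bond 2)
b0 →J2  (J2: bond 1 brought flow, rest push out)
b3 →J2  (common-f at J2 fixed by 1)
b5 →J1  (J1 flow already set via bond 0)

bond 0 stroke at J2
bond 1 stroke at J3
bond 2 stroke at Sf1
bond 3 stroke at J2
bond 4 stroke at J2
bond 5 stroke at J1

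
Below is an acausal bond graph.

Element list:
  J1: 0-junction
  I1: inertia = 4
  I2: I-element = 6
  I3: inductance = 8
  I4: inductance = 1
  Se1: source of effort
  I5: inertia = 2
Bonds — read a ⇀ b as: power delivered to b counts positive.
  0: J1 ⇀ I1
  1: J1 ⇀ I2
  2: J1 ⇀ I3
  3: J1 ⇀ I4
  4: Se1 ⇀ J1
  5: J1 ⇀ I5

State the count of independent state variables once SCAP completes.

bond 4 →J1  (Se1 (Se) sets effort on bond)
bond 0 →I1  (J1 effort already set via bond 4)
bond 1 →I2  (J1 effort already set via bond 4)
bond 2 →I3  (J1: bond 4 brought effort, rest push out)
bond 3 →I4  (J1 effort already set via bond 4)
bond 5 →I5  (J1: bond 4 brought effort, rest push out)

5  (I1, I2, I3, I4, I5 all integral)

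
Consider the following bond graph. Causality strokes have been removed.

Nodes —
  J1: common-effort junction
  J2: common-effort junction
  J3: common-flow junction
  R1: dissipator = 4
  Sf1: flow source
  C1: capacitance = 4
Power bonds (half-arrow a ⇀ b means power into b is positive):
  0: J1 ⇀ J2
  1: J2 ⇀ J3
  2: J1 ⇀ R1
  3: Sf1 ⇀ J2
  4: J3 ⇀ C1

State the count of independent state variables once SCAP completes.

bond 3 →Sf1  (Sf1 (Sf) sets flow on bond)
bond 4 →J3  (C1 outputs effort q/C1)
bond 1 →J2  (J3: last free bond brings flow in)
bond 0 →J1  (0-jn J2 has e-setter on 1)
bond 2 →R1  (common-e at J1 fixed by 0)

1  (C1 all integral)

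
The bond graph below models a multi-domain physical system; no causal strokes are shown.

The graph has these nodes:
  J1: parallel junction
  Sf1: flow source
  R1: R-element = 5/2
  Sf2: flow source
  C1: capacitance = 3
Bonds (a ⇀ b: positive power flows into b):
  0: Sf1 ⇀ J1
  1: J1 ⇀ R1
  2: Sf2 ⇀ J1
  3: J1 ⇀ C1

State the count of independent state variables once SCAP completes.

1  (C1 all integral)

bond 0 |Sf1  (Sf1 (Sf) sets flow on bond)
bond 2 |Sf2  (Sf2 fixes flow; stroke at Sf2)
bond 3 |J1  (C1 integral (e out))
bond 1 |R1  (0-jn J1 has e-setter on 3)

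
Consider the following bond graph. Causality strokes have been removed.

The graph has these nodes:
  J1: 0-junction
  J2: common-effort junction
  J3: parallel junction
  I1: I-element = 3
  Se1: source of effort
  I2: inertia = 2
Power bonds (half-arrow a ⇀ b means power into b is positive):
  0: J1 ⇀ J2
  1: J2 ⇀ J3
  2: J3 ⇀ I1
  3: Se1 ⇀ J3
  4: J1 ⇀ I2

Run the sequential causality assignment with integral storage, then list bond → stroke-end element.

#0 |J1
#1 |J2
#2 |I1
#3 |J3
#4 |I2

b3 stroke at J3  (Se1 fixes effort; stroke away)
b1 stroke at J2  (J3: bond 3 brought effort, rest push out)
b2 stroke at I1  (J3: bond 3 brought effort, rest push out)
b0 stroke at J1  (J2 effort already set via bond 1)
b4 stroke at I2  (common-e at J1 fixed by 0)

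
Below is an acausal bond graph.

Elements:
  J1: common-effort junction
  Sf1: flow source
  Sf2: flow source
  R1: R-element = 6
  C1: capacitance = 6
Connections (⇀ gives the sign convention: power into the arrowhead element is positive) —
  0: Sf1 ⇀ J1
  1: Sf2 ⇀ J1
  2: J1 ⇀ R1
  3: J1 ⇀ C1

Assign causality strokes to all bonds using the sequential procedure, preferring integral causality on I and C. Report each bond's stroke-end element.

b0 |Sf1
b1 |Sf2
b2 |R1
b3 |J1

bond 0 stroke→Sf1  (Sf1 (Sf) sets flow on bond)
bond 1 stroke→Sf2  (Sf2 fixes flow; stroke at Sf2)
bond 3 stroke→J1  (prefer integral on C1)
bond 2 stroke→R1  (common-e at J1 fixed by 3)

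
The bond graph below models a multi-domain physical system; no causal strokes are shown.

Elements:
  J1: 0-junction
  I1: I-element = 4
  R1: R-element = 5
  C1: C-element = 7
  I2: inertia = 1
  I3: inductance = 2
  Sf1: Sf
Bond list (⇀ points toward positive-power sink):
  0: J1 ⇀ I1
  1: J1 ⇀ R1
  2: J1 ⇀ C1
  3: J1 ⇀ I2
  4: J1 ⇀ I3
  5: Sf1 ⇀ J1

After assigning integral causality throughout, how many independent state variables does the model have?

4  (C1, I1, I2, I3 all integral)

b5 stroke at Sf1  (source Sf1 imposes f)
b0 stroke at I1  (I1: I, integral causality)
b2 stroke at J1  (C1 outputs effort q/C1)
b1 stroke at R1  (0-jn J1 has e-setter on 2)
b3 stroke at I2  (J1 effort already set via bond 2)
b4 stroke at I3  (J1 effort already set via bond 2)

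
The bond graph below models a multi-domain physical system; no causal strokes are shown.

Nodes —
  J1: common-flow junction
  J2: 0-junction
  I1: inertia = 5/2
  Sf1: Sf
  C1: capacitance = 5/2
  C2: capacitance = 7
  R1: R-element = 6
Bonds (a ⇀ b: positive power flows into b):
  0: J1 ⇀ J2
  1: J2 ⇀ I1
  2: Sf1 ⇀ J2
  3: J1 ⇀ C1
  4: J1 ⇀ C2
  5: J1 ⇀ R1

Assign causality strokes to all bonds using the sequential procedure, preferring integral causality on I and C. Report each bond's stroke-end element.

bond 2 |Sf1  (Sf1 fixes flow; stroke at Sf1)
bond 1 |I1  (I1: I, integral causality)
bond 0 |J2  (only one effort-in slot at J2)
bond 3 |J1  (common-f at J1 fixed by 0)
bond 4 |J1  (common-f at J1 fixed by 0)
bond 5 |J1  (common-f at J1 fixed by 0)

β0 →J2
β1 →I1
β2 →Sf1
β3 →J1
β4 →J1
β5 →J1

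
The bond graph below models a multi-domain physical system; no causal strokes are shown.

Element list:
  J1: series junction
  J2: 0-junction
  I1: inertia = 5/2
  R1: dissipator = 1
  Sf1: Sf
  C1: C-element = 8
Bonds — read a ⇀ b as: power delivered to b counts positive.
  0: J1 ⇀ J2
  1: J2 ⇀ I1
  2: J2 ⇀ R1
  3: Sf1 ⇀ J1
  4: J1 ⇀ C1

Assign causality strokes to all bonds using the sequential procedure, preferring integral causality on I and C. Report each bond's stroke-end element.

b0 |J1
b1 |I1
b2 |J2
b3 |Sf1
b4 |J1

β3 stroke→Sf1  (Sf1 (Sf) sets flow on bond)
β0 stroke→J1  (1-jn J1 has f-setter on 3)
β4 stroke→J1  (1-jn J1 has f-setter on 3)
β1 stroke→I1  (prefer integral on I1)
β2 stroke→J2  (closing 0-jn rule on J2)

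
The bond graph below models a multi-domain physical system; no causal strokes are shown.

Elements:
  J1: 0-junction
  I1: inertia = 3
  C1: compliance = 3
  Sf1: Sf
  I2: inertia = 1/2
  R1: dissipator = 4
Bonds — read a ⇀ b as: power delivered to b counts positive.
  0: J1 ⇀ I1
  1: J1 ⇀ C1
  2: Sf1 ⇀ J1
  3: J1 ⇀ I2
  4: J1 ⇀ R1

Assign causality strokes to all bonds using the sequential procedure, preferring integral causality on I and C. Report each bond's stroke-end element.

#2 stroke at Sf1  (Sf1 (Sf) sets flow on bond)
#0 stroke at I1  (I1 outputs flow p/I1)
#1 stroke at J1  (C1 outputs effort q/C1)
#3 stroke at I2  (J1: bond 1 brought effort, rest push out)
#4 stroke at R1  (0-jn J1 has e-setter on 1)

#0 stroke at I1
#1 stroke at J1
#2 stroke at Sf1
#3 stroke at I2
#4 stroke at R1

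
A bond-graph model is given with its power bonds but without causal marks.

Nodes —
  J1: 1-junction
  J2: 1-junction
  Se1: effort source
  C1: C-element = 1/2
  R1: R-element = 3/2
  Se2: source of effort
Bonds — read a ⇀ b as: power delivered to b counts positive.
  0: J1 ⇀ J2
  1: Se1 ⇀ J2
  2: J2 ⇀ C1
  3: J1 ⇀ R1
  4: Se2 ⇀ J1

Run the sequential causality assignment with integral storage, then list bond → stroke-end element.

bond 1 stroke→J2  (source Se1 imposes e)
bond 4 stroke→J1  (source Se2 imposes e)
bond 2 stroke→J2  (C1 outputs effort q/C1)
bond 0 stroke→J1  (J2 needs exactly one f-in)
bond 3 stroke→R1  (J1: last free bond brings flow in)

#0 |J1
#1 |J2
#2 |J2
#3 |R1
#4 |J1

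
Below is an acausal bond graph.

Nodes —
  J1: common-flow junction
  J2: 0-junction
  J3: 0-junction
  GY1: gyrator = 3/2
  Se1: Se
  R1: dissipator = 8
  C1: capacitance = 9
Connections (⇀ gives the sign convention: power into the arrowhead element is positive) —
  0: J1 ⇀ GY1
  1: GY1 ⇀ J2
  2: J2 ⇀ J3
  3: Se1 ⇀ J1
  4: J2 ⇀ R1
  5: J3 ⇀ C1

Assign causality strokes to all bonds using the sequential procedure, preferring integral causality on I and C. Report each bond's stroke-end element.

#0 stroke→GY1
#1 stroke→GY1
#2 stroke→J2
#3 stroke→J1
#4 stroke→R1
#5 stroke→J3

#3 stroke→J1  (Se1 (Se) sets effort on bond)
#0 stroke→GY1  (closing 1-jn rule on J1)
#1 stroke→GY1  (through GY1, causality inverts; strokes same side of GY1)
#5 stroke→J3  (C1 integral (e out))
#2 stroke→J2  (0-jn J3 has e-setter on 5)
#4 stroke→R1  (0-jn J2 has e-setter on 2)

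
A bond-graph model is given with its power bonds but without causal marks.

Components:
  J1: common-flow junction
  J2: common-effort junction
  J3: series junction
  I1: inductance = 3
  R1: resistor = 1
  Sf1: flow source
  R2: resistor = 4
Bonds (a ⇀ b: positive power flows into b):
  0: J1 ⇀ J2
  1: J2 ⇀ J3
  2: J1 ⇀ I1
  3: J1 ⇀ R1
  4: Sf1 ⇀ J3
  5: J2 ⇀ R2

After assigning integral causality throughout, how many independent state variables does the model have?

1  (I1 all integral)

bond 4 →Sf1  (source Sf1 imposes f)
bond 1 →J3  (1-jn J3 has f-setter on 4)
bond 2 →I1  (prefer integral on I1)
bond 0 →J1  (common-f at J1 fixed by 2)
bond 3 →J1  (common-f at J1 fixed by 2)
bond 5 →J2  (closing 0-jn rule on J2)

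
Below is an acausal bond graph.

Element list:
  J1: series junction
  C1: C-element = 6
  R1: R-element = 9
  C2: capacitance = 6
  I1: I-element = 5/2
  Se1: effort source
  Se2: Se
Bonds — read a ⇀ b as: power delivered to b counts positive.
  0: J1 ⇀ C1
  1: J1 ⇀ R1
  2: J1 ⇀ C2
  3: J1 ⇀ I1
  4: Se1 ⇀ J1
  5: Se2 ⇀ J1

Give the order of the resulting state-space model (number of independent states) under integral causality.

3  (C1, C2, I1 all integral)

#4 stroke→J1  (source Se1 imposes e)
#5 stroke→J1  (Se2 fixes effort; stroke away)
#0 stroke→J1  (C1 integral (e out))
#2 stroke→J1  (C2 integral (e out))
#3 stroke→I1  (prefer integral on I1)
#1 stroke→J1  (J1: bond 3 brought flow, rest push out)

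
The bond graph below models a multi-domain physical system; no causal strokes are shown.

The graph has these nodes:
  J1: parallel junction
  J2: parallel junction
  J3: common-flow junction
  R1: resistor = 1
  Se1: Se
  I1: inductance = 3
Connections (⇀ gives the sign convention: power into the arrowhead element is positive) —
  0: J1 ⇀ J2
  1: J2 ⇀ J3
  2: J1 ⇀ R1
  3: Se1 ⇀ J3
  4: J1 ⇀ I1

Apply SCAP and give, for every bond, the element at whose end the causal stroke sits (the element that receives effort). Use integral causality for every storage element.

β3 stroke→J3  (Se1: effort source, stroke at far end)
β1 stroke→J2  (closing 1-jn rule on J3)
β0 stroke→J1  (0-jn J2 has e-setter on 1)
β2 stroke→R1  (0-jn J1 has e-setter on 0)
β4 stroke→I1  (0-jn J1 has e-setter on 0)

β0 stroke→J1
β1 stroke→J2
β2 stroke→R1
β3 stroke→J3
β4 stroke→I1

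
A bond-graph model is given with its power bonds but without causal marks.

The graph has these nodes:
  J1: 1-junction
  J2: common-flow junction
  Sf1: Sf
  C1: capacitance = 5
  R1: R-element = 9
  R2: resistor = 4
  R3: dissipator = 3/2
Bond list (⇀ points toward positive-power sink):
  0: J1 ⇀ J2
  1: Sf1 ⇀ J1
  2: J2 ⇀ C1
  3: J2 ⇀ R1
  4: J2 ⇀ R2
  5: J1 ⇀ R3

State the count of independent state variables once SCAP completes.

1  (C1 all integral)

bond 1 |Sf1  (source Sf1 imposes f)
bond 0 |J1  (J1: bond 1 brought flow, rest push out)
bond 5 |J1  (J1 flow already set via bond 1)
bond 2 |J2  (common-f at J2 fixed by 0)
bond 3 |J2  (1-jn J2 has f-setter on 0)
bond 4 |J2  (J2 flow already set via bond 0)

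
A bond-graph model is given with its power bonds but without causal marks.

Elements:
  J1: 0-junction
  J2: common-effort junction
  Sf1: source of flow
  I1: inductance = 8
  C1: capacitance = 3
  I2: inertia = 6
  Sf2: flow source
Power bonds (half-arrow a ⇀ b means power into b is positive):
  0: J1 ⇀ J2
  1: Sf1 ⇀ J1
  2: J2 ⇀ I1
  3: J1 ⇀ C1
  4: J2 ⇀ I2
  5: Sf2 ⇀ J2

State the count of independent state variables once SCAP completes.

3  (C1, I1, I2 all integral)

β1 stroke→Sf1  (Sf1 fixes flow; stroke at Sf1)
β5 stroke→Sf2  (source Sf2 imposes f)
β2 stroke→I1  (prefer integral on I1)
β3 stroke→J1  (prefer integral on C1)
β0 stroke→J2  (J1 effort already set via bond 3)
β4 stroke→I2  (0-jn J2 has e-setter on 0)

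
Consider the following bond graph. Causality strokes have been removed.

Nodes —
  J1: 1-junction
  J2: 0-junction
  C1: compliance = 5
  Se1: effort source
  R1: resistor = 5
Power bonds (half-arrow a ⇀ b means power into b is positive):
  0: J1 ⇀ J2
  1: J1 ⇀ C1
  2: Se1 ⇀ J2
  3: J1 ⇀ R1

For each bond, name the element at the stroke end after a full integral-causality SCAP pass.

bond 0 →J1
bond 1 →J1
bond 2 →J2
bond 3 →R1

#2 →J2  (Se1 fixes effort; stroke away)
#0 →J1  (J2: bond 2 brought effort, rest push out)
#1 →J1  (C1: C, integral causality)
#3 →R1  (J1 needs exactly one f-in)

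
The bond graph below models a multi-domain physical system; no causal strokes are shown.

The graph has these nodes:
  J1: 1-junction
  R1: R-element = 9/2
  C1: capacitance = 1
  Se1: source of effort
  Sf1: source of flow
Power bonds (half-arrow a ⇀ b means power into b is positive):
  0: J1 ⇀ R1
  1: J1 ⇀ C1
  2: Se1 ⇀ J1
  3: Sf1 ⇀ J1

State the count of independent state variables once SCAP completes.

bond 2 stroke at J1  (Se1 fixes effort; stroke away)
bond 3 stroke at Sf1  (Sf1 fixes flow; stroke at Sf1)
bond 0 stroke at J1  (common-f at J1 fixed by 3)
bond 1 stroke at J1  (1-jn J1 has f-setter on 3)

1  (C1 all integral)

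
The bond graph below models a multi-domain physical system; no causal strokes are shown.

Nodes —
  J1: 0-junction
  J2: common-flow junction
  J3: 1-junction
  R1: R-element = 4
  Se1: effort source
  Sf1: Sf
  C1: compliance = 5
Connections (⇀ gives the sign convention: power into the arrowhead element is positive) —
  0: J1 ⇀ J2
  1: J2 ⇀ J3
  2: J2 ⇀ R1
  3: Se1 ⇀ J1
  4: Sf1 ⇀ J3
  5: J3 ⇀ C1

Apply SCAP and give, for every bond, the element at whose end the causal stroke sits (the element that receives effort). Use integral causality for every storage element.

#0 stroke at J2
#1 stroke at J3
#2 stroke at J2
#3 stroke at J1
#4 stroke at Sf1
#5 stroke at J3

b3 stroke→J1  (Se1 (Se) sets effort on bond)
b4 stroke→Sf1  (source Sf1 imposes f)
b0 stroke→J2  (J1: bond 3 brought effort, rest push out)
b1 stroke→J3  (1-jn J3 has f-setter on 4)
b5 stroke→J3  (common-f at J3 fixed by 4)
b2 stroke→J2  (1-jn J2 has f-setter on 1)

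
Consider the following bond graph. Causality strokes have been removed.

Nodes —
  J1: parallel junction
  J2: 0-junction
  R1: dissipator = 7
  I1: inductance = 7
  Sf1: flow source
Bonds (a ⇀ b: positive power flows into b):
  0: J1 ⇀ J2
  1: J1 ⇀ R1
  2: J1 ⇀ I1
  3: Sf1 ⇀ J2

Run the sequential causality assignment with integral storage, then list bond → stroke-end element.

β0 →J2
β1 →J1
β2 →I1
β3 →Sf1

b3 stroke at Sf1  (Sf1: flow source, stroke at near end)
b0 stroke at J2  (J2: last free bond brings effort in)
b2 stroke at I1  (prefer integral on I1)
b1 stroke at J1  (closing 0-jn rule on J1)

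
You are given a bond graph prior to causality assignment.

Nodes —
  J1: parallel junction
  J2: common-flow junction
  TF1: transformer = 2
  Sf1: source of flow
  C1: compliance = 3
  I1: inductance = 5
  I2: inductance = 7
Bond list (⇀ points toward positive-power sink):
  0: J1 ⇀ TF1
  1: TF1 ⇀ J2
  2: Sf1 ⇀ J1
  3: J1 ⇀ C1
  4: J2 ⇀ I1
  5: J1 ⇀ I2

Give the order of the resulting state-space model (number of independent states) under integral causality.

3  (C1, I1, I2 all integral)

bond 2 stroke at Sf1  (Sf1 (Sf) sets flow on bond)
bond 3 stroke at J1  (C1 integral (e out))
bond 0 stroke at TF1  (0-jn J1 has e-setter on 3)
bond 5 stroke at I2  (J1 effort already set via bond 3)
bond 1 stroke at J2  (TF1: transformer flips bond 0)
bond 4 stroke at I1  (closing 1-jn rule on J2)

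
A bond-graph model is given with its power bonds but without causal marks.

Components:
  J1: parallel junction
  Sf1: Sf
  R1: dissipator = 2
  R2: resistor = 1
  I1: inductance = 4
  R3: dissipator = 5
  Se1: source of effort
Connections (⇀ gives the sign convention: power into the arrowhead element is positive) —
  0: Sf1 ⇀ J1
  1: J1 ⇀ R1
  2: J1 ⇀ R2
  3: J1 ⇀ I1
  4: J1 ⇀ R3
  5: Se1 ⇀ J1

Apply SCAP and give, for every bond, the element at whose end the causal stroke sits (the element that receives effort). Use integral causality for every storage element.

β0 |Sf1  (Sf1 fixes flow; stroke at Sf1)
β5 |J1  (source Se1 imposes e)
β1 |R1  (common-e at J1 fixed by 5)
β2 |R2  (0-jn J1 has e-setter on 5)
β3 |I1  (J1: bond 5 brought effort, rest push out)
β4 |R3  (0-jn J1 has e-setter on 5)

bond 0 →Sf1
bond 1 →R1
bond 2 →R2
bond 3 →I1
bond 4 →R3
bond 5 →J1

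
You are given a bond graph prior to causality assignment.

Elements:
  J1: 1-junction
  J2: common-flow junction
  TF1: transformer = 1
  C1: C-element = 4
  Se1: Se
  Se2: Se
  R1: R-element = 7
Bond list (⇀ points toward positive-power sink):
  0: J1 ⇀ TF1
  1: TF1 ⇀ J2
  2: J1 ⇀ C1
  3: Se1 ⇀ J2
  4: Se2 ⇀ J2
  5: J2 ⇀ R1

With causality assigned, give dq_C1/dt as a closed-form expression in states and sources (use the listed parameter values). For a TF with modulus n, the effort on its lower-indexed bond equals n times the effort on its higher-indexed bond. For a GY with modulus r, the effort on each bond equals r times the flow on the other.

bond 3 →J2  (Se1 fixes effort; stroke away)
bond 4 →J2  (Se2: effort source, stroke at far end)
bond 2 →J1  (C1: C, integral causality)
bond 0 →TF1  (J1 needs exactly one f-in)
bond 1 →J2  (through TF1, causality passes straight; one stroke at TF1)
bond 5 →R1  (J2 needs exactly one f-in)

dq_C1/dt = E_Se1/7 + E_Se2/7 - q_C1/28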